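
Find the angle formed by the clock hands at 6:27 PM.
Hour hand position: 6 x 30 + 27 x 0.5 = 193.5 degrees
Minute hand position: 27 x 6 = 162 degrees
Difference: |193.5 - 162| = 31.5 degrees
The angle between the hands is 31.5 degrees

Final answer: 31.5 degrees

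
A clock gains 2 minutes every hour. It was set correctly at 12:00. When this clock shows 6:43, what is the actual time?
For every 60 true minutes, the faulty clock advances 62 minutes, so 1 faulty-clock minute corresponds to 60/62 true minutes.
From 12:00 to 6:43 on the faulty dial is 403 minutes.
True elapsed: 403 x 60/62 = 390 minutes = 6 hours and 30 minutes.
True time: 12:00 + 6 hours and 30 minutes = 6:30.

Final answer: 6:30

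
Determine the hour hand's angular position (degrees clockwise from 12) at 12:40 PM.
The hour hand moves 30 degrees per hour and 0.5 degrees per minute.
At 12:40: (0) x 30 + 40 x 0.5 = 0 + 20 = 20 degrees

Final answer: 20 degrees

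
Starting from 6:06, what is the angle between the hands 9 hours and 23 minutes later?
First find the time 9 hours and 23 minutes after 6:06.
Total minutes: 6 x 60 + 6 + 9 x 60 + 23 = 929.
929 mod 720 = 209 minutes = 3:29.
Now compute the angle at 3:29:
Hour hand: 3 x 30 + 29 x 0.5 = 104.5 degrees
Minute hand: 29 x 6 = 174 degrees
Difference: |104.5 - 174| = 69.5 degrees
The angle is 69.5 degrees

Final answer: 69.5 degrees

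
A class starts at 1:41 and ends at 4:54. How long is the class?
From 1:41 to 4:54:
(4 x 60 + 54) - (1 x 60 + 41) = 294 - 101 = 193 minutes
= 3 hours and 13 minutes

Final answer: 3 hours and 13 minutes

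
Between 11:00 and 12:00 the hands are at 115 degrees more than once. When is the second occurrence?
At t minutes past 11:00, the hour hand is at 30 x 11 + 0.5t degrees and the minute hand is at 6t degrees.
The smaller angle between them is 115 degrees when |30H - 5.5t| = 115 or |30H - 5.5t| = 245.
With H = 11, solve 30 x 11 - 5.5t = +/- target for each target:
  t = (30 x 11 - 115) / 5.5 = 39.09
  t = (30 x 11 + 115) / 5.5 = 80.91 (outside (0, 60))
  t = (30 x 11 - 245) / 5.5 = 15.45
  t = (30 x 11 + 245) / 5.5 = 104.55 (outside (0, 60))
Valid solutions in (0, 60): {15.45, 39.09} minutes.
The second occurrence is t = 39.09 minutes.
The hands form a 115-degree angle at 39.09 minutes past 11:00.

Final answer: 39.09 minutes past 11:00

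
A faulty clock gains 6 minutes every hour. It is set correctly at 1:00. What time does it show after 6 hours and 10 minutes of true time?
For every 60 true minutes, the faulty clock advances 60 + 6 = 66 minutes.
True elapsed: 6 hours and 10 minutes = 370 minutes.
Faulty clock advances: 370 x 66/60 = 407 minutes (drift: 37 minutes ahead).
Shown time: 1:00 + 407 minutes = 7:47.

Final answer: 7:47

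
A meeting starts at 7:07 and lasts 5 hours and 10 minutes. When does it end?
Starting time: 7:07
Adding 10 minutes to 7 minutes: 7 + 10 = 17 minutes
Adding 5 hours: 7 + 5 = 12
Final time: 12:17

Final answer: 12:17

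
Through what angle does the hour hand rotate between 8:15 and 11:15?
The hour hand moves 0.5 degrees per minute.
Time elapsed: 11:15 - 8:15 = 180 minutes
Angular displacement: 180 x 0.5 = 90 degrees

Final answer: 90 degrees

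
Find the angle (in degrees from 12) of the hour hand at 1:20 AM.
The hour hand moves 30 degrees per hour and 0.5 degrees per minute.
At 1:20: (1) x 30 + 20 x 0.5 = 30 + 10 = 40 degrees

Final answer: 40 degrees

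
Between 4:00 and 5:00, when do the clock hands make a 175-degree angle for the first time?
At t minutes past 4:00, the hour hand is at 30 x 4 + 0.5t degrees and the minute hand is at 6t degrees.
The smaller angle between them is 175 degrees when |30H - 5.5t| = 175 or |30H - 5.5t| = 185.
With H = 4, solve 30 x 4 - 5.5t = +/- target for each target:
  t = (30 x 4 - 175) / 5.5 = -10 (outside (0, 60))
  t = (30 x 4 + 175) / 5.5 = 53.64
  t = (30 x 4 - 185) / 5.5 = -11.82 (outside (0, 60))
  t = (30 x 4 + 185) / 5.5 = 55.45
Valid solutions in (0, 60): {53.64, 55.45} minutes.
The first occurrence is t = 53.64 minutes.
The hands form a 175-degree angle at 53.64 minutes past 4:00.

Final answer: 53.64 minutes past 4:00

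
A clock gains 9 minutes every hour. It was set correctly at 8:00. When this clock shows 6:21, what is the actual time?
For every 60 true minutes, the faulty clock advances 69 minutes, so 1 faulty-clock minute corresponds to 60/69 true minutes.
From 8:00 to 6:21 on the faulty dial is 621 minutes.
True elapsed: 621 x 60/69 = 540 minutes = 9 hours.
True time: 8:00 + 9 hours = 5:00.

Final answer: 5:00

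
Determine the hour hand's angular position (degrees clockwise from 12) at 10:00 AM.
The hour hand moves 30 degrees per hour and 0.5 degrees per minute.
At 10:00: (10) x 30 + 0 x 0.5 = 300 + 0 = 300 degrees

Final answer: 300 degrees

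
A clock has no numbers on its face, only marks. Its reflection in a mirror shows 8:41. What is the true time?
Reflection across the vertical (12-6) axis maps a hand at angle A degrees to (360 - A) degrees, which sends a reading of T minutes past 12:00 to (720 - T) minutes past 12:00.
Mirror reads 8:41 = 521 minutes past 12:00.
Actual time: (720 - 521) mod 720 = 199 minutes = 3:19.

Final answer: 3:19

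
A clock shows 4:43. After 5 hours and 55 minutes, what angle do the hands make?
First find the time 5 hours and 55 minutes after 4:43.
Total minutes: 4 x 60 + 43 + 5 x 60 + 55 = 638.
638 mod 720 = 638 minutes = 10:38.
Now compute the angle at 10:38:
Hour hand: 10 x 30 + 38 x 0.5 = 319 degrees
Minute hand: 38 x 6 = 228 degrees
Difference: |319 - 228| = 91 degrees
The angle is 91 degrees

Final answer: 91 degrees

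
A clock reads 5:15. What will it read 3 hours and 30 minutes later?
Starting time: 5:15
Adding 30 minutes to 15 minutes: 15 + 30 = 45 minutes
Adding 3 hours: 5 + 3 = 8
Final time: 8:45

Final answer: 8:45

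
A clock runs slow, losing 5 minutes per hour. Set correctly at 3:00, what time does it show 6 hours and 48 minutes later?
For every 60 true minutes, the faulty clock advances 60 - 5 = 55 minutes.
True elapsed: 6 hours and 48 minutes = 408 minutes.
Faulty clock advances: 408 x 55/60 = 374 minutes (drift: 34 minutes behind).
Shown time: 3:00 + 374 minutes = 9:14.

Final answer: 9:14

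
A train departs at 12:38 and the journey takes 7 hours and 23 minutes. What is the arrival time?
Starting time: 12:38
Adding 23 minutes to 38 minutes: 38 + 23 = 61 minutes = 1 hour and 1 minute
Adding 7 hours: 12 + 7 + 1 (carry) = 20 - 12 = 8
Final time: 8:01

Final answer: 8:01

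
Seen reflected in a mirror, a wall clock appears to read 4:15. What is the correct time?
Reflection across the vertical (12-6) axis maps a hand at angle A degrees to (360 - A) degrees, which sends a reading of T minutes past 12:00 to (720 - T) minutes past 12:00.
Mirror reads 4:15 = 255 minutes past 12:00.
Actual time: (720 - 255) mod 720 = 465 minutes = 7:45.

Final answer: 7:45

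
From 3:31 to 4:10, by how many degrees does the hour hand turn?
The hour hand moves 0.5 degrees per minute.
Time elapsed: 4:10 - 3:31 = 39 minutes
Angular displacement: 39 x 0.5 = 19.5 degrees

Final answer: 19.5 degrees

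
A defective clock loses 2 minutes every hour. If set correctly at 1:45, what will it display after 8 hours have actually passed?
For every 60 true minutes, the faulty clock advances 60 - 2 = 58 minutes.
True elapsed: 8 hours = 480 minutes.
Faulty clock advances: 480 x 58/60 = 464 minutes (drift: 16 minutes behind).
Shown time: 1:45 + 464 minutes = 9:29.

Final answer: 9:29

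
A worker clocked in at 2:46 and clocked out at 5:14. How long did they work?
From 2:46 to 5:14:
(5 x 60 + 14) - (2 x 60 + 46) = 314 - 166 = 148 minutes
= 2 hours and 28 minutes

Final answer: 2 hours and 28 minutes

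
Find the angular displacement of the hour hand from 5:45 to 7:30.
The hour hand moves 0.5 degrees per minute.
Time elapsed: 7:30 - 5:45 = 105 minutes
Angular displacement: 105 x 0.5 = 52.5 degrees

Final answer: 52.5 degrees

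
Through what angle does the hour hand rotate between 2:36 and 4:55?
The hour hand moves 0.5 degrees per minute.
Time elapsed: 4:55 - 2:36 = 139 minutes
Angular displacement: 139 x 0.5 = 69.5 degrees

Final answer: 69.5 degrees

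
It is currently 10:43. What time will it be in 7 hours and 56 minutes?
Starting time: 10:43
Adding 56 minutes to 43 minutes: 43 + 56 = 99 minutes = 1 hour and 39 minutes
Adding 7 hours: 10 + 7 + 1 (carry) = 18 - 12 = 6
Final time: 6:39

Final answer: 6:39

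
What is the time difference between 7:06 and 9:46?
From 7:06 to 9:46:
(9 x 60 + 46) - (7 x 60 + 6) = 586 - 426 = 160 minutes
= 2 hours and 40 minutes

Final answer: 2 hours and 40 minutes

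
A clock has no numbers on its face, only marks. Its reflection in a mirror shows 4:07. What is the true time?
Reflection across the vertical (12-6) axis maps a hand at angle A degrees to (360 - A) degrees, which sends a reading of T minutes past 12:00 to (720 - T) minutes past 12:00.
Mirror reads 4:07 = 247 minutes past 12:00.
Actual time: (720 - 247) mod 720 = 473 minutes = 7:53.

Final answer: 7:53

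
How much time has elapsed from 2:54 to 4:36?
From 2:54 to 4:36:
(4 x 60 + 36) - (2 x 60 + 54) = 276 - 174 = 102 minutes
= 1 hour and 42 minutes

Final answer: 1 hour and 42 minutes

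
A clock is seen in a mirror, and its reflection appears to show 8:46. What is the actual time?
Reflection across the vertical (12-6) axis maps a hand at angle A degrees to (360 - A) degrees, which sends a reading of T minutes past 12:00 to (720 - T) minutes past 12:00.
Mirror reads 8:46 = 526 minutes past 12:00.
Actual time: (720 - 526) mod 720 = 194 minutes = 3:14.

Final answer: 3:14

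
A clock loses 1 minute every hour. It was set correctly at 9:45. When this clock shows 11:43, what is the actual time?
For every 60 true minutes, the faulty clock advances 59 minutes, so 1 faulty-clock minute corresponds to 60/59 true minutes.
From 9:45 to 11:43 on the faulty dial is 118 minutes.
True elapsed: 118 x 60/59 = 120 minutes = 2 hours.
True time: 9:45 + 2 hours = 11:45.

Final answer: 11:45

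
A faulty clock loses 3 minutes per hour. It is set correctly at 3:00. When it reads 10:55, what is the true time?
For every 60 true minutes, the faulty clock advances 57 minutes, so 1 faulty-clock minute corresponds to 60/57 true minutes.
From 3:00 to 10:55 on the faulty dial is 475 minutes.
True elapsed: 475 x 60/57 = 500 minutes = 8 hours and 20 minutes.
True time: 3:00 + 8 hours and 20 minutes = 11:20.

Final answer: 11:20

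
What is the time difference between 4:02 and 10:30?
From 4:02 to 10:30:
(10 x 60 + 30) - (4 x 60 + 2) = 630 - 242 = 388 minutes
= 6 hours and 28 minutes

Final answer: 6 hours and 28 minutes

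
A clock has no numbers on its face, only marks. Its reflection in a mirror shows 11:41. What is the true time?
Reflection across the vertical (12-6) axis maps a hand at angle A degrees to (360 - A) degrees, which sends a reading of T minutes past 12:00 to (720 - T) minutes past 12:00.
Mirror reads 11:41 = 701 minutes past 12:00.
Actual time: (720 - 701) mod 720 = 19 minutes = 12:19.

Final answer: 12:19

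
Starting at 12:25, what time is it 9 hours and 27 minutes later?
Starting time: 12:25
Adding 27 minutes to 25 minutes: 25 + 27 = 52 minutes
Adding 9 hours: 12 + 9 = 21 - 12 = 9
Final time: 9:52

Final answer: 9:52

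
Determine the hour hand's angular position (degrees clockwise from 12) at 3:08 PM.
The hour hand moves 30 degrees per hour and 0.5 degrees per minute.
At 3:08: (3) x 30 + 8 x 0.5 = 90 + 4 = 94 degrees

Final answer: 94 degrees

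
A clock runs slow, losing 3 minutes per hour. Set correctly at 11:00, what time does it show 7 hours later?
For every 60 true minutes, the faulty clock advances 60 - 3 = 57 minutes.
True elapsed: 7 hours = 420 minutes.
Faulty clock advances: 420 x 57/60 = 399 minutes (drift: 21 minutes behind).
Shown time: 11:00 + 399 minutes = 5:39.

Final answer: 5:39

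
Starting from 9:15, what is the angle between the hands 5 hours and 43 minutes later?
First find the time 5 hours and 43 minutes after 9:15.
Total minutes: 9 x 60 + 15 + 5 x 60 + 43 = 898.
898 mod 720 = 178 minutes = 2:58.
Now compute the angle at 2:58:
Hour hand: 2 x 30 + 58 x 0.5 = 89 degrees
Minute hand: 58 x 6 = 348 degrees
Difference: |89 - 348| = 259 degrees
Smaller angle: 360 - 259 = 101 degrees

Final answer: 101 degrees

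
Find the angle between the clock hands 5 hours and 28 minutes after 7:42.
First find the time 5 hours and 28 minutes after 7:42.
Total minutes: 7 x 60 + 42 + 5 x 60 + 28 = 790.
790 mod 720 = 70 minutes = 1:10.
Now compute the angle at 1:10:
Hour hand: 1 x 30 + 10 x 0.5 = 35 degrees
Minute hand: 10 x 6 = 60 degrees
Difference: |35 - 60| = 25 degrees
The angle is 25 degrees

Final answer: 25 degrees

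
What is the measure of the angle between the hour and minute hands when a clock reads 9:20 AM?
Hour hand position: 9 x 30 + 20 x 0.5 = 280 degrees
Minute hand position: 20 x 6 = 120 degrees
Difference: |280 - 120| = 160 degrees
The angle between the hands is 160 degrees

Final answer: 160 degrees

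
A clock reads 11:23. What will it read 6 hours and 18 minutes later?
Starting time: 11:23
Adding 18 minutes to 23 minutes: 23 + 18 = 41 minutes
Adding 6 hours: 11 + 6 = 17 - 12 = 5
Final time: 5:41

Final answer: 5:41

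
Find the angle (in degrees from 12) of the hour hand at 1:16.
The hour hand moves 30 degrees per hour and 0.5 degrees per minute.
At 1:16: (1) x 30 + 16 x 0.5 = 30 + 8 = 38 degrees

Final answer: 38 degrees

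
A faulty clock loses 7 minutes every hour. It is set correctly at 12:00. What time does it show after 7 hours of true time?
For every 60 true minutes, the faulty clock advances 60 - 7 = 53 minutes.
True elapsed: 7 hours = 420 minutes.
Faulty clock advances: 420 x 53/60 = 371 minutes (drift: 49 minutes behind).
Shown time: 12:00 + 371 minutes = 6:11.

Final answer: 6:11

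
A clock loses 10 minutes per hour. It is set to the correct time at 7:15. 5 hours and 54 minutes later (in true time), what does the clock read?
For every 60 true minutes, the faulty clock advances 60 - 10 = 50 minutes.
True elapsed: 5 hours and 54 minutes = 354 minutes.
Faulty clock advances: 354 x 50/60 = 295 minutes (drift: 59 minutes behind).
Shown time: 7:15 + 295 minutes = 12:10.

Final answer: 12:10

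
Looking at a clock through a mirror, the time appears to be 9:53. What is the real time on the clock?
Reflection across the vertical (12-6) axis maps a hand at angle A degrees to (360 - A) degrees, which sends a reading of T minutes past 12:00 to (720 - T) minutes past 12:00.
Mirror reads 9:53 = 593 minutes past 12:00.
Actual time: (720 - 593) mod 720 = 127 minutes = 2:07.

Final answer: 2:07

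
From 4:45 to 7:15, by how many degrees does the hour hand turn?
The hour hand moves 0.5 degrees per minute.
Time elapsed: 7:15 - 4:45 = 150 minutes
Angular displacement: 150 x 0.5 = 75 degrees

Final answer: 75 degrees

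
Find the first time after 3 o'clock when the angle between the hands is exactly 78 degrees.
At t minutes past 3:00, the hour hand is at 30 x 3 + 0.5t degrees and the minute hand is at 6t degrees.
The smaller angle between them is 78 degrees when |30H - 5.5t| = 78 or |30H - 5.5t| = 282.
With H = 3, solve 30 x 3 - 5.5t = +/- target for each target:
  t = (30 x 3 - 78) / 5.5 = 2.18
  t = (30 x 3 + 78) / 5.5 = 30.55
  t = (30 x 3 - 282) / 5.5 = -34.91 (outside (0, 60))
  t = (30 x 3 + 282) / 5.5 = 67.64 (outside (0, 60))
Valid solutions in (0, 60): {2.18, 30.55} minutes.
The first occurrence is t = 2.18 minutes.
The hands form a 78-degree angle at 2.18 minutes past 3:00.

Final answer: 2.18 minutes past 3:00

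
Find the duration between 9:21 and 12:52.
From 9:21 to 12:52:
(12 x 60 + 52) - (9 x 60 + 21) = 772 - 561 = 211 minutes
= 3 hours and 31 minutes

Final answer: 3 hours and 31 minutes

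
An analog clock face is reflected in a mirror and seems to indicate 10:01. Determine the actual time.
Reflection across the vertical (12-6) axis maps a hand at angle A degrees to (360 - A) degrees, which sends a reading of T minutes past 12:00 to (720 - T) minutes past 12:00.
Mirror reads 10:01 = 601 minutes past 12:00.
Actual time: (720 - 601) mod 720 = 119 minutes = 1:59.

Final answer: 1:59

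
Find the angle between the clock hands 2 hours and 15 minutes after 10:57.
First find the time 2 hours and 15 minutes after 10:57.
Total minutes: 10 x 60 + 57 + 2 x 60 + 15 = 792.
792 mod 720 = 72 minutes = 1:12.
Now compute the angle at 1:12:
Hour hand: 1 x 30 + 12 x 0.5 = 36 degrees
Minute hand: 12 x 6 = 72 degrees
Difference: |36 - 72| = 36 degrees
The angle is 36 degrees

Final answer: 36 degrees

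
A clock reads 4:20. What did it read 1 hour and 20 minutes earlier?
Starting time: 4:20 = 260 total minutes past 12:00
Subtracting: 1 hour and 20 minutes = 80 minutes
260 - 80 = 180 minutes
= 3 hours past 12:00 = 3:00

Final answer: 3:00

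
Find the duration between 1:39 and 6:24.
From 1:39 to 6:24:
(6 x 60 + 24) - (1 x 60 + 39) = 384 - 99 = 285 minutes
= 4 hours and 45 minutes

Final answer: 4 hours and 45 minutes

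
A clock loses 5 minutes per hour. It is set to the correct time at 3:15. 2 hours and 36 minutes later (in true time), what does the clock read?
For every 60 true minutes, the faulty clock advances 60 - 5 = 55 minutes.
True elapsed: 2 hours and 36 minutes = 156 minutes.
Faulty clock advances: 156 x 55/60 = 143 minutes (drift: 13 minutes behind).
Shown time: 3:15 + 143 minutes = 5:38.

Final answer: 5:38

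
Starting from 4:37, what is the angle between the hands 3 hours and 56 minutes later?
First find the time 3 hours and 56 minutes after 4:37.
Total minutes: 4 x 60 + 37 + 3 x 60 + 56 = 513.
513 mod 720 = 513 minutes = 8:33.
Now compute the angle at 8:33:
Hour hand: 8 x 30 + 33 x 0.5 = 256.5 degrees
Minute hand: 33 x 6 = 198 degrees
Difference: |256.5 - 198| = 58.5 degrees
The angle is 58.5 degrees

Final answer: 58.5 degrees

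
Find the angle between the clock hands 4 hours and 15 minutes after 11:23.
First find the time 4 hours and 15 minutes after 11:23.
Total minutes: 11 x 60 + 23 + 4 x 60 + 15 = 938.
938 mod 720 = 218 minutes = 3:38.
Now compute the angle at 3:38:
Hour hand: 3 x 30 + 38 x 0.5 = 109 degrees
Minute hand: 38 x 6 = 228 degrees
Difference: |109 - 228| = 119 degrees
The angle is 119 degrees

Final answer: 119 degrees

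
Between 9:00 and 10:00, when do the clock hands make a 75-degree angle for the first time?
At t minutes past 9:00, the hour hand is at 30 x 9 + 0.5t degrees and the minute hand is at 6t degrees.
The smaller angle between them is 75 degrees when |30H - 5.5t| = 75 or |30H - 5.5t| = 285.
With H = 9, solve 30 x 9 - 5.5t = +/- target for each target:
  t = (30 x 9 - 75) / 5.5 = 35.45
  t = (30 x 9 + 75) / 5.5 = 62.73 (outside (0, 60))
  t = (30 x 9 - 285) / 5.5 = -2.73 (outside (0, 60))
  t = (30 x 9 + 285) / 5.5 = 100.91 (outside (0, 60))
Valid solutions in (0, 60): {35.45} minutes.
The first occurrence is t = 35.45 minutes.
The hands form a 75-degree angle at 35.45 minutes past 9:00.

Final answer: 35.45 minutes past 9:00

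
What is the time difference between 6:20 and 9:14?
From 6:20 to 9:14:
(9 x 60 + 14) - (6 x 60 + 20) = 554 - 380 = 174 minutes
= 2 hours and 54 minutes

Final answer: 2 hours and 54 minutes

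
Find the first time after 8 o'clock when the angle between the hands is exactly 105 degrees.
At t minutes past 8:00, the hour hand is at 30 x 8 + 0.5t degrees and the minute hand is at 6t degrees.
The smaller angle between them is 105 degrees when |30H - 5.5t| = 105 or |30H - 5.5t| = 255.
With H = 8, solve 30 x 8 - 5.5t = +/- target for each target:
  t = (30 x 8 - 105) / 5.5 = 24.55
  t = (30 x 8 + 105) / 5.5 = 62.73 (outside (0, 60))
  t = (30 x 8 - 255) / 5.5 = -2.73 (outside (0, 60))
  t = (30 x 8 + 255) / 5.5 = 90 (outside (0, 60))
Valid solutions in (0, 60): {24.55} minutes.
The first occurrence is t = 24.55 minutes.
The hands form a 105-degree angle at 24.55 minutes past 8:00.

Final answer: 24.55 minutes past 8:00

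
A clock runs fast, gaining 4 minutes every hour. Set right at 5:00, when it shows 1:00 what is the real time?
For every 60 true minutes, the faulty clock advances 64 minutes, so 1 faulty-clock minute corresponds to 60/64 true minutes.
From 5:00 to 1:00 on the faulty dial is 480 minutes.
True elapsed: 480 x 60/64 = 450 minutes = 7 hours and 30 minutes.
True time: 5:00 + 7 hours and 30 minutes = 12:30.

Final answer: 12:30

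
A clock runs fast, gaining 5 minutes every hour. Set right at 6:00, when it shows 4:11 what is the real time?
For every 60 true minutes, the faulty clock advances 65 minutes, so 1 faulty-clock minute corresponds to 60/65 true minutes.
From 6:00 to 4:11 on the faulty dial is 611 minutes.
True elapsed: 611 x 60/65 = 564 minutes = 9 hours and 24 minutes.
True time: 6:00 + 9 hours and 24 minutes = 3:24.

Final answer: 3:24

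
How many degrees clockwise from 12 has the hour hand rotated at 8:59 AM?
The hour hand moves 30 degrees per hour and 0.5 degrees per minute.
At 8:59: (8) x 30 + 59 x 0.5 = 240 + 29.5 = 269.5 degrees

Final answer: 269.5 degrees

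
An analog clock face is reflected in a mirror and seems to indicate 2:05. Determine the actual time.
Reflection across the vertical (12-6) axis maps a hand at angle A degrees to (360 - A) degrees, which sends a reading of T minutes past 12:00 to (720 - T) minutes past 12:00.
Mirror reads 2:05 = 125 minutes past 12:00.
Actual time: (720 - 125) mod 720 = 595 minutes = 9:55.

Final answer: 9:55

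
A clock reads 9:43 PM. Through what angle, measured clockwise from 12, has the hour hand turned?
The hour hand moves 30 degrees per hour and 0.5 degrees per minute.
At 9:43: (9) x 30 + 43 x 0.5 = 270 + 21.5 = 291.5 degrees

Final answer: 291.5 degrees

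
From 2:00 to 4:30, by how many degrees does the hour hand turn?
The hour hand moves 0.5 degrees per minute.
Time elapsed: 4:30 - 2:00 = 150 minutes
Angular displacement: 150 x 0.5 = 75 degrees

Final answer: 75 degrees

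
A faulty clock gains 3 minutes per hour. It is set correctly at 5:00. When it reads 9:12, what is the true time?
For every 60 true minutes, the faulty clock advances 63 minutes, so 1 faulty-clock minute corresponds to 60/63 true minutes.
From 5:00 to 9:12 on the faulty dial is 252 minutes.
True elapsed: 252 x 60/63 = 240 minutes = 4 hours.
True time: 5:00 + 4 hours = 9:00.

Final answer: 9:00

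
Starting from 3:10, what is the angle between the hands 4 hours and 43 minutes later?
First find the time 4 hours and 43 minutes after 3:10.
Total minutes: 3 x 60 + 10 + 4 x 60 + 43 = 473.
473 mod 720 = 473 minutes = 7:53.
Now compute the angle at 7:53:
Hour hand: 7 x 30 + 53 x 0.5 = 236.5 degrees
Minute hand: 53 x 6 = 318 degrees
Difference: |236.5 - 318| = 81.5 degrees
The angle is 81.5 degrees

Final answer: 81.5 degrees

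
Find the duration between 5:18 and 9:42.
From 5:18 to 9:42:
(9 x 60 + 42) - (5 x 60 + 18) = 582 - 318 = 264 minutes
= 4 hours and 24 minutes

Final answer: 4 hours and 24 minutes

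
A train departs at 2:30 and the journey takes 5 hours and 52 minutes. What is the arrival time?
Starting time: 2:30
Adding 52 minutes to 30 minutes: 30 + 52 = 82 minutes = 1 hour and 22 minutes
Adding 5 hours: 2 + 5 + 1 (carry) = 8
Final time: 8:22

Final answer: 8:22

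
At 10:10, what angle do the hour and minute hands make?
Hour hand position: 10 x 30 + 10 x 0.5 = 305 degrees
Minute hand position: 10 x 6 = 60 degrees
Difference: |305 - 60| = 245 degrees
Since 245 > 180, the smaller angle is 360 - 245 = 115 degrees

Final answer: 115 degrees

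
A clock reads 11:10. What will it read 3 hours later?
Starting time: 11:10
Adding 0 minutes to 10 minutes: 10 + 0 = 10 minutes
Adding 3 hours: 11 + 3 = 14 - 12 = 2
Final time: 2:10

Final answer: 2:10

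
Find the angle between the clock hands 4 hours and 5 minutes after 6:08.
First find the time 4 hours and 5 minutes after 6:08.
Total minutes: 6 x 60 + 8 + 4 x 60 + 5 = 613.
613 mod 720 = 613 minutes = 10:13.
Now compute the angle at 10:13:
Hour hand: 10 x 30 + 13 x 0.5 = 306.5 degrees
Minute hand: 13 x 6 = 78 degrees
Difference: |306.5 - 78| = 228.5 degrees
Smaller angle: 360 - 228.5 = 131.5 degrees

Final answer: 131.5 degrees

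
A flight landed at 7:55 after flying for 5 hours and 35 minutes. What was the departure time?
Starting time: 7:55 = 475 total minutes past 12:00
Subtracting: 5 hours and 35 minutes = 335 minutes
475 - 335 = 140 minutes
= 2 hours and 20 minutes past 12:00 = 2:20

Final answer: 2:20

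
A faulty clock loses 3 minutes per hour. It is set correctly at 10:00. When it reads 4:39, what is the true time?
For every 60 true minutes, the faulty clock advances 57 minutes, so 1 faulty-clock minute corresponds to 60/57 true minutes.
From 10:00 to 4:39 on the faulty dial is 399 minutes.
True elapsed: 399 x 60/57 = 420 minutes = 7 hours.
True time: 10:00 + 7 hours = 5:00.

Final answer: 5:00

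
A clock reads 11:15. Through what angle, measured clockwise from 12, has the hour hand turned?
The hour hand moves 30 degrees per hour and 0.5 degrees per minute.
At 11:15: (11) x 30 + 15 x 0.5 = 330 + 7.5 = 337.5 degrees

Final answer: 337.5 degrees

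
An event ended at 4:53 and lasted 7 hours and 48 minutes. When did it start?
Starting time: 4:53 = 293 total minutes past 12:00
Subtracting: 7 hours and 48 minutes = 468 minutes
293 - 468 = -175 (negative, add 12 hours = 720) = 545 minutes
= 9 hours and 5 minutes past 12:00 = 9:05

Final answer: 9:05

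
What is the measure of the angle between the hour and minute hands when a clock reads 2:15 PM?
Hour hand position: 2 x 30 + 15 x 0.5 = 67.5 degrees
Minute hand position: 15 x 6 = 90 degrees
Difference: |67.5 - 90| = 22.5 degrees
The angle between the hands is 22.5 degrees

Final answer: 22.5 degrees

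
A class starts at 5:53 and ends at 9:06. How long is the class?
From 5:53 to 9:06:
(9 x 60 + 6) - (5 x 60 + 53) = 546 - 353 = 193 minutes
= 3 hours and 13 minutes

Final answer: 3 hours and 13 minutes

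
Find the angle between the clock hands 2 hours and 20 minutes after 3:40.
First find the time 2 hours and 20 minutes after 3:40.
Total minutes: 3 x 60 + 40 + 2 x 60 + 20 = 360.
360 mod 720 = 360 minutes = 6:00.
Now compute the angle at 6:00:
Hour hand: 6 x 30 + 0 x 0.5 = 180 degrees
Minute hand: 0 x 6 = 0 degrees
Difference: |180 - 0| = 180 degrees
The angle is 180 degrees

Final answer: 180 degrees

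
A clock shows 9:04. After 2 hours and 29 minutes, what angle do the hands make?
First find the time 2 hours and 29 minutes after 9:04.
Total minutes: 9 x 60 + 4 + 2 x 60 + 29 = 693.
693 mod 720 = 693 minutes = 11:33.
Now compute the angle at 11:33:
Hour hand: 11 x 30 + 33 x 0.5 = 346.5 degrees
Minute hand: 33 x 6 = 198 degrees
Difference: |346.5 - 198| = 148.5 degrees
The angle is 148.5 degrees

Final answer: 148.5 degrees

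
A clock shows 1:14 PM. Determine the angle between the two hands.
Hour hand position: 1 x 30 + 14 x 0.5 = 37 degrees
Minute hand position: 14 x 6 = 84 degrees
Difference: |37 - 84| = 47 degrees
The angle between the hands is 47 degrees

Final answer: 47 degrees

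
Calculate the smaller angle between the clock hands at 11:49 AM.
Hour hand position: 11 x 30 + 49 x 0.5 = 354.5 degrees
Minute hand position: 49 x 6 = 294 degrees
Difference: |354.5 - 294| = 60.5 degrees
The angle between the hands is 60.5 degrees

Final answer: 60.5 degrees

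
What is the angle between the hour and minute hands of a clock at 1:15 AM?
Hour hand position: 1 x 30 + 15 x 0.5 = 37.5 degrees
Minute hand position: 15 x 6 = 90 degrees
Difference: |37.5 - 90| = 52.5 degrees
The angle between the hands is 52.5 degrees

Final answer: 52.5 degrees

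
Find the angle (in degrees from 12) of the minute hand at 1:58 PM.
The minute hand moves 6 degrees per minute.
At 1:58: 58 x 6 = 348 degrees

Final answer: 348 degrees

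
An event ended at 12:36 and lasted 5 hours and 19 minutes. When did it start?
Starting time: 12:36 = 36 total minutes past 12:00
Subtracting: 5 hours and 19 minutes = 319 minutes
36 - 319 = -283 (negative, add 12 hours = 720) = 437 minutes
= 7 hours and 17 minutes past 12:00 = 7:17

Final answer: 7:17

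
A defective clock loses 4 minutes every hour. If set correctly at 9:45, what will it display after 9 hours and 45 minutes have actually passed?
For every 60 true minutes, the faulty clock advances 60 - 4 = 56 minutes.
True elapsed: 9 hours and 45 minutes = 585 minutes.
Faulty clock advances: 585 x 56/60 = 546 minutes (drift: 39 minutes behind).
Shown time: 9:45 + 546 minutes = 6:51.

Final answer: 6:51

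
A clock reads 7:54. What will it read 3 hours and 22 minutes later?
Starting time: 7:54
Adding 22 minutes to 54 minutes: 54 + 22 = 76 minutes = 1 hour and 16 minutes
Adding 3 hours: 7 + 3 + 1 (carry) = 11
Final time: 11:16

Final answer: 11:16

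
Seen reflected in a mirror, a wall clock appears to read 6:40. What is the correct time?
Reflection across the vertical (12-6) axis maps a hand at angle A degrees to (360 - A) degrees, which sends a reading of T minutes past 12:00 to (720 - T) minutes past 12:00.
Mirror reads 6:40 = 400 minutes past 12:00.
Actual time: (720 - 400) mod 720 = 320 minutes = 5:20.

Final answer: 5:20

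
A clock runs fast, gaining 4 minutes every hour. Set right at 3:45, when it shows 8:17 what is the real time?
For every 60 true minutes, the faulty clock advances 64 minutes, so 1 faulty-clock minute corresponds to 60/64 true minutes.
From 3:45 to 8:17 on the faulty dial is 272 minutes.
True elapsed: 272 x 60/64 = 255 minutes = 4 hours and 15 minutes.
True time: 3:45 + 4 hours and 15 minutes = 8:00.

Final answer: 8:00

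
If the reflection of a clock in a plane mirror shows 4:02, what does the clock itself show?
Reflection across the vertical (12-6) axis maps a hand at angle A degrees to (360 - A) degrees, which sends a reading of T minutes past 12:00 to (720 - T) minutes past 12:00.
Mirror reads 4:02 = 242 minutes past 12:00.
Actual time: (720 - 242) mod 720 = 478 minutes = 7:58.

Final answer: 7:58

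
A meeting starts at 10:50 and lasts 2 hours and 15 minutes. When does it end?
Starting time: 10:50
Adding 15 minutes to 50 minutes: 50 + 15 = 65 minutes = 1 hour and 5 minutes
Adding 2 hours: 10 + 2 + 1 (carry) = 13 - 12 = 1
Final time: 1:05

Final answer: 1:05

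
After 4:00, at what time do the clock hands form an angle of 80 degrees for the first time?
At t minutes past 4:00, the hour hand is at 30 x 4 + 0.5t degrees and the minute hand is at 6t degrees.
The smaller angle between them is 80 degrees when |30H - 5.5t| = 80 or |30H - 5.5t| = 280.
With H = 4, solve 30 x 4 - 5.5t = +/- target for each target:
  t = (30 x 4 - 80) / 5.5 = 7.27
  t = (30 x 4 + 80) / 5.5 = 36.36
  t = (30 x 4 - 280) / 5.5 = -29.09 (outside (0, 60))
  t = (30 x 4 + 280) / 5.5 = 72.73 (outside (0, 60))
Valid solutions in (0, 60): {7.27, 36.36} minutes.
The first occurrence is t = 7.27 minutes.
The hands form a 80-degree angle at 7.27 minutes past 4:00.

Final answer: 7.27 minutes past 4:00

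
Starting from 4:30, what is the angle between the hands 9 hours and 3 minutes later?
First find the time 9 hours and 3 minutes after 4:30.
Total minutes: 4 x 60 + 30 + 9 x 60 + 3 = 813.
813 mod 720 = 93 minutes = 1:33.
Now compute the angle at 1:33:
Hour hand: 1 x 30 + 33 x 0.5 = 46.5 degrees
Minute hand: 33 x 6 = 198 degrees
Difference: |46.5 - 198| = 151.5 degrees
The angle is 151.5 degrees

Final answer: 151.5 degrees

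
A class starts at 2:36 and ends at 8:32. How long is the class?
From 2:36 to 8:32:
(8 x 60 + 32) - (2 x 60 + 36) = 512 - 156 = 356 minutes
= 5 hours and 56 minutes

Final answer: 5 hours and 56 minutes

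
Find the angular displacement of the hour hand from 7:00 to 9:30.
The hour hand moves 0.5 degrees per minute.
Time elapsed: 9:30 - 7:00 = 150 minutes
Angular displacement: 150 x 0.5 = 75 degrees

Final answer: 75 degrees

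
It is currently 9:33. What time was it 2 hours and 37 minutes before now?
Starting time: 9:33 = 573 total minutes past 12:00
Subtracting: 2 hours and 37 minutes = 157 minutes
573 - 157 = 416 minutes
= 6 hours and 56 minutes past 12:00 = 6:56

Final answer: 6:56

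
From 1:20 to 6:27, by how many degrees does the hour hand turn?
The hour hand moves 0.5 degrees per minute.
Time elapsed: 6:27 - 1:20 = 307 minutes
Angular displacement: 307 x 0.5 = 153.5 degrees

Final answer: 153.5 degrees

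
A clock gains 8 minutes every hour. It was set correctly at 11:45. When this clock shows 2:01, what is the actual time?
For every 60 true minutes, the faulty clock advances 68 minutes, so 1 faulty-clock minute corresponds to 60/68 true minutes.
From 11:45 to 2:01 on the faulty dial is 136 minutes.
True elapsed: 136 x 60/68 = 120 minutes = 2 hours.
True time: 11:45 + 2 hours = 1:45.

Final answer: 1:45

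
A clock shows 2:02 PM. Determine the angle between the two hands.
Hour hand position: 2 x 30 + 2 x 0.5 = 61 degrees
Minute hand position: 2 x 6 = 12 degrees
Difference: |61 - 12| = 49 degrees
The angle between the hands is 49 degrees

Final answer: 49 degrees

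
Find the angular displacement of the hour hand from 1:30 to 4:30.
The hour hand moves 0.5 degrees per minute.
Time elapsed: 4:30 - 1:30 = 180 minutes
Angular displacement: 180 x 0.5 = 90 degrees

Final answer: 90 degrees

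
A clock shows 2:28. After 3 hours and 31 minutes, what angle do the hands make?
First find the time 3 hours and 31 minutes after 2:28.
Total minutes: 2 x 60 + 28 + 3 x 60 + 31 = 359.
359 mod 720 = 359 minutes = 5:59.
Now compute the angle at 5:59:
Hour hand: 5 x 30 + 59 x 0.5 = 179.5 degrees
Minute hand: 59 x 6 = 354 degrees
Difference: |179.5 - 354| = 174.5 degrees
The angle is 174.5 degrees

Final answer: 174.5 degrees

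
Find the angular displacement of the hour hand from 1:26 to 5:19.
The hour hand moves 0.5 degrees per minute.
Time elapsed: 5:19 - 1:26 = 233 minutes
Angular displacement: 233 x 0.5 = 116.5 degrees

Final answer: 116.5 degrees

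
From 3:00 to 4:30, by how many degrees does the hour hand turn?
The hour hand moves 0.5 degrees per minute.
Time elapsed: 4:30 - 3:00 = 90 minutes
Angular displacement: 90 x 0.5 = 45 degrees

Final answer: 45 degrees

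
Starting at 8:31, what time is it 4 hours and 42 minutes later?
Starting time: 8:31
Adding 42 minutes to 31 minutes: 31 + 42 = 73 minutes = 1 hour and 13 minutes
Adding 4 hours: 8 + 4 + 1 (carry) = 13 - 12 = 1
Final time: 1:13

Final answer: 1:13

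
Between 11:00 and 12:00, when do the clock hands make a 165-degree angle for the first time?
At t minutes past 11:00, the hour hand is at 30 x 11 + 0.5t degrees and the minute hand is at 6t degrees.
The smaller angle between them is 165 degrees when |30H - 5.5t| = 165 or |30H - 5.5t| = 195.
With H = 11, solve 30 x 11 - 5.5t = +/- target for each target:
  t = (30 x 11 - 165) / 5.5 = 30
  t = (30 x 11 + 165) / 5.5 = 90 (outside (0, 60))
  t = (30 x 11 - 195) / 5.5 = 24.55
  t = (30 x 11 + 195) / 5.5 = 95.45 (outside (0, 60))
Valid solutions in (0, 60): {24.55, 30} minutes.
The first occurrence is t = 24.55 minutes.
The hands form a 165-degree angle at 24.55 minutes past 11:00.

Final answer: 24.55 minutes past 11:00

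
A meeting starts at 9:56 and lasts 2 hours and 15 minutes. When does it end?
Starting time: 9:56
Adding 15 minutes to 56 minutes: 56 + 15 = 71 minutes = 1 hour and 11 minutes
Adding 2 hours: 9 + 2 + 1 (carry) = 12
Final time: 12:11

Final answer: 12:11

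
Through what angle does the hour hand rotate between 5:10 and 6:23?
The hour hand moves 0.5 degrees per minute.
Time elapsed: 6:23 - 5:10 = 73 minutes
Angular displacement: 73 x 0.5 = 36.5 degrees

Final answer: 36.5 degrees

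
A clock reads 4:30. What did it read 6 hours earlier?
Starting time: 4:30 = 270 total minutes past 12:00
Subtracting: 6 hours = 360 minutes
270 - 360 = -90 (negative, add 12 hours = 720) = 630 minutes
= 10 hours and 30 minutes past 12:00 = 10:30

Final answer: 10:30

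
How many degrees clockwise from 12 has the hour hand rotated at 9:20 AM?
The hour hand moves 30 degrees per hour and 0.5 degrees per minute.
At 9:20: (9) x 30 + 20 x 0.5 = 270 + 10 = 280 degrees

Final answer: 280 degrees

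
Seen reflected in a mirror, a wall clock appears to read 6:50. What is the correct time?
Reflection across the vertical (12-6) axis maps a hand at angle A degrees to (360 - A) degrees, which sends a reading of T minutes past 12:00 to (720 - T) minutes past 12:00.
Mirror reads 6:50 = 410 minutes past 12:00.
Actual time: (720 - 410) mod 720 = 310 minutes = 5:10.

Final answer: 5:10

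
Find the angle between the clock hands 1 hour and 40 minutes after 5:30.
First find the time 1 hour and 40 minutes after 5:30.
Total minutes: 5 x 60 + 30 + 1 x 60 + 40 = 430.
430 mod 720 = 430 minutes = 7:10.
Now compute the angle at 7:10:
Hour hand: 7 x 30 + 10 x 0.5 = 215 degrees
Minute hand: 10 x 6 = 60 degrees
Difference: |215 - 60| = 155 degrees
The angle is 155 degrees

Final answer: 155 degrees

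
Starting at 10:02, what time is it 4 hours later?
Starting time: 10:02
Adding 0 minutes to 2 minutes: 2 + 0 = 2 minutes
Adding 4 hours: 10 + 4 = 14 - 12 = 2
Final time: 2:02

Final answer: 2:02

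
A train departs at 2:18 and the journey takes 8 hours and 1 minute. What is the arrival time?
Starting time: 2:18
Adding 1 minute to 18 minutes: 18 + 1 = 19 minutes
Adding 8 hours: 2 + 8 = 10
Final time: 10:19

Final answer: 10:19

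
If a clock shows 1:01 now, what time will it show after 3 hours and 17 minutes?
Starting time: 1:01
Adding 17 minutes to 1 minute: 1 + 17 = 18 minutes
Adding 3 hours: 1 + 3 = 4
Final time: 4:18

Final answer: 4:18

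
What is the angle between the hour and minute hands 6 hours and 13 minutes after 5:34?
First find the time 6 hours and 13 minutes after 5:34.
Total minutes: 5 x 60 + 34 + 6 x 60 + 13 = 707.
707 mod 720 = 707 minutes = 11:47.
Now compute the angle at 11:47:
Hour hand: 11 x 30 + 47 x 0.5 = 353.5 degrees
Minute hand: 47 x 6 = 282 degrees
Difference: |353.5 - 282| = 71.5 degrees
The angle is 71.5 degrees

Final answer: 71.5 degrees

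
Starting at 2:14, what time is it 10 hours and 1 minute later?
Starting time: 2:14
Adding 1 minute to 14 minutes: 14 + 1 = 15 minutes
Adding 10 hours: 2 + 10 = 12
Final time: 12:15

Final answer: 12:15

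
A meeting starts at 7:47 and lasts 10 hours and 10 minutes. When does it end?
Starting time: 7:47
Adding 10 minutes to 47 minutes: 47 + 10 = 57 minutes
Adding 10 hours: 7 + 10 = 17 - 12 = 5
Final time: 5:57

Final answer: 5:57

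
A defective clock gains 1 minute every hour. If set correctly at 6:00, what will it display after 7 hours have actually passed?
For every 60 true minutes, the faulty clock advances 60 + 1 = 61 minutes.
True elapsed: 7 hours = 420 minutes.
Faulty clock advances: 420 x 61/60 = 427 minutes (drift: 7 minutes ahead).
Shown time: 6:00 + 427 minutes = 1:07.

Final answer: 1:07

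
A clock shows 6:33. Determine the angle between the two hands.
Hour hand position: 6 x 30 + 33 x 0.5 = 196.5 degrees
Minute hand position: 33 x 6 = 198 degrees
Difference: |196.5 - 198| = 1.5 degrees
The angle between the hands is 1.5 degrees

Final answer: 1.5 degrees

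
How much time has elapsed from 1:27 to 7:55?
From 1:27 to 7:55:
(7 x 60 + 55) - (1 x 60 + 27) = 475 - 87 = 388 minutes
= 6 hours and 28 minutes

Final answer: 6 hours and 28 minutes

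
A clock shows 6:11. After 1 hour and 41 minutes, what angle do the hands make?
First find the time 1 hour and 41 minutes after 6:11.
Total minutes: 6 x 60 + 11 + 1 x 60 + 41 = 472.
472 mod 720 = 472 minutes = 7:52.
Now compute the angle at 7:52:
Hour hand: 7 x 30 + 52 x 0.5 = 236 degrees
Minute hand: 52 x 6 = 312 degrees
Difference: |236 - 312| = 76 degrees
The angle is 76 degrees

Final answer: 76 degrees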